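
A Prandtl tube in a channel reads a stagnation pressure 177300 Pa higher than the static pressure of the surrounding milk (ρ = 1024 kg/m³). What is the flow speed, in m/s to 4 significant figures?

Bernoulli between the free stream and the stagnation point: ½ρv² = P_stag − P_static.
v = √(2ΔP/ρ) = √(2·177300/1024) = 18.61 m/s.

v ≈ 18.61 m/s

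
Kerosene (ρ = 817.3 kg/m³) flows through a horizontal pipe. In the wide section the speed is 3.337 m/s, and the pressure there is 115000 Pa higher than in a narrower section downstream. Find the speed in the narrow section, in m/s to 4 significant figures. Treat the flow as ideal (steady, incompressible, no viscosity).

With h₁ = h₂, rearranging Bernoulli gives v₂ = √(v₁² + 2ΔP/ρ).
v₂ = √(3.337² + 2·115000/817.3) = √(11.14 + 281.4) = 17.10 m/s.

v₂ = 17.10 m/s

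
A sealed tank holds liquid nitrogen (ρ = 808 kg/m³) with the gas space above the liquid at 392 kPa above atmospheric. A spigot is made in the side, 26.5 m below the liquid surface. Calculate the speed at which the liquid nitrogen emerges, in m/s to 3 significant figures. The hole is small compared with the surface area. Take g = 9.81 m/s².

v = 38.6 m/s

Take point 1 at the surface (v₁ ≈ 0) and point 2 at the hole (at atmospheric pressure). Bernoulli: P₁ + ρg h = P_atm + ½ρv₂².
With P₁ − P_atm = 392000 Pa, v₂ = √(2gh + 2ΔP/ρ) = √(2·9.81·26.5 + 2·392000/808) = 38.6 m/s.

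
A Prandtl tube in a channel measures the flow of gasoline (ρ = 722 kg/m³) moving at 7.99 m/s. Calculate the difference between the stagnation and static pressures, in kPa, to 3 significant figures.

ΔP = 23.0 kPa

Bernoulli between the free stream and the stagnation point: ½ρv² = P_stag − P_static.
ΔP = ½·722·7.99² = 23000 Pa.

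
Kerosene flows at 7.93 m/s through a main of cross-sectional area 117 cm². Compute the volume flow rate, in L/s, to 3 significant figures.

Q ≈ 92.8 L/s

Q = A·v = 0.0117 m² × 7.93 m/s = 0.0928 m³/s.
Converting: 0.0928 m³/s × 1000 = 92.8 L/s.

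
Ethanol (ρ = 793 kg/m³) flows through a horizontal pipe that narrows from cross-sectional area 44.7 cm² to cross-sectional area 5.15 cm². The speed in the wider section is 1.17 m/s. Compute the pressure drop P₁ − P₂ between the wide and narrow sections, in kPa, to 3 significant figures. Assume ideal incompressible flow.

Mass conservation (A₁v₁ = A₂v₂) gives v₂ = 1.17 × 44.7/5.15 = 10.2 m/s.
Bernoulli (h₁ = h₂): P₁ − P₂ = ½ρ(v₂² − v₁²).
P₁ − P₂ = ½·793·(10.2² − 1.17²) = ½·793·102 = 40300 Pa.

ΔP ≈ 40.3 kPa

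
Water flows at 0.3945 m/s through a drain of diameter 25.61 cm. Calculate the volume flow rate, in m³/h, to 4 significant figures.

73.16 m³/h

Q = A·v = 0.05151 m² × 0.3945 m/s = 0.02032 m³/s.
Converting: 0.02032 m³/s × 3600 = 73.16 m³/h.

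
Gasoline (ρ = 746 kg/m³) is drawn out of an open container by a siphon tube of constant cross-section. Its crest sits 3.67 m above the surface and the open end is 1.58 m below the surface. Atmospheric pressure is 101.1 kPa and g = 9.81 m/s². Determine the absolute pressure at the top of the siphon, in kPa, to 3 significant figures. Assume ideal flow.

From the surface to the outlet (both open to atmosphere, surface at rest): v = √(2g·h_out) = √(2·9.81·1.58) = 5.57 m/s.
With constant cross-section the crest speed equals v; applying Bernoulli from the surface up to the crest, P_top = P_atm − ½ρv² − ρg·h_top.
P_top = 101100 − ½·746·5.57² − 746·9.81·3.67 = 62700 Pa.

P_top ≈ 62.7 kPa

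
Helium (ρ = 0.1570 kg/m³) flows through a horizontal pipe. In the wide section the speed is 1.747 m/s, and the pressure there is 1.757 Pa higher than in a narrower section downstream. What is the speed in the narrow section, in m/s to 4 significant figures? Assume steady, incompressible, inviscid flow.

With h₁ = h₂, rearranging Bernoulli gives v₂ = √(v₁² + 2ΔP/ρ).
v₂ = √(1.747² + 2·1.757/0.1570) = √(3.052 + 22.38) = 5.043 m/s.

v₂ ≈ 5.043 m/s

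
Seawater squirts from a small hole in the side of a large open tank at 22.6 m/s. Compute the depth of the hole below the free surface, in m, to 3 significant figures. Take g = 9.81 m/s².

For a small hole in a large open tank, ½v² = gh, giving h = v²/(2g).
h = 22.6²/(2·9.81) = 511/19.62 = 26.0 m.

h ≈ 26.0 m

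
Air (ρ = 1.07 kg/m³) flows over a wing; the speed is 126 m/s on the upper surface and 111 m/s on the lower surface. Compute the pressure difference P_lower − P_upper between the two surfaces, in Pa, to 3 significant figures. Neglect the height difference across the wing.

ΔP = 1900 Pa

With negligible Δh, P + ½ρv² is constant, so P_low − P_up = ½ρ(v_up² − v_low²).
ΔP = ½·1.07·(126² − 111²) = 1900 Pa.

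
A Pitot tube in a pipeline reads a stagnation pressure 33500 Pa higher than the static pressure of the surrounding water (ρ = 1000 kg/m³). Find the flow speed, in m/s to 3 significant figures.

v ≈ 8.19 m/s

Bernoulli between the free stream and the stagnation point: ½ρv² = P_stag − P_static.
v = √(2ΔP/ρ) = √(2·33500/1000) = 8.19 m/s.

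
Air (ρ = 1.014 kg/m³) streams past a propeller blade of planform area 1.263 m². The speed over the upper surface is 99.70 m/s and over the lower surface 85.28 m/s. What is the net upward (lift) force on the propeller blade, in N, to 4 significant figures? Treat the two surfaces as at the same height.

F ≈ 1708 N

The faster flow above has the lower pressure; Bernoulli (same height) gives ΔP = ½ρ(v_up² − v_low²).
ΔP = ½·1.014·(99.70² − 85.28²) = 1352 Pa.
Lift = ΔP · A = 1352 × 1.263 = 1708 N.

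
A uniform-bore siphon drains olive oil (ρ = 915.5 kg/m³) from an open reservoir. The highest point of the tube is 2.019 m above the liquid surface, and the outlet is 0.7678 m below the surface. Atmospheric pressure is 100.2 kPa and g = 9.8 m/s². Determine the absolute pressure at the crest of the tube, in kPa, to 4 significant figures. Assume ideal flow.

From the surface to the outlet (both open to atmosphere, surface at rest): v = √(2g·h_out) = √(2·9.8·0.7678) = 3.879 m/s.
With constant cross-section the crest speed equals v; applying Bernoulli from the surface up to the crest, P_top = P_atm − ½ρv² − ρg·h_top.
P_top = 100200 − ½·915.5·3.879² − 915.5·9.8·2.019 = 75200 Pa.

P_top = 75.20 kPa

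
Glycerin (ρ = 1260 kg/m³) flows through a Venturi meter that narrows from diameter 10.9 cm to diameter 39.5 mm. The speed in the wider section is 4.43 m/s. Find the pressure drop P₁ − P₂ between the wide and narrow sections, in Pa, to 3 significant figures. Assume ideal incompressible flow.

ΔP ≈ 705000 Pa

Continuity gives A₁v₁ = A₂v₂, so v₂ = (93.3 cm²)/(12.3 cm²) × 4.43 m/s = 33.7 m/s.
Bernoulli (h₁ = h₂): P₁ − P₂ = ½ρ(v₂² − v₁²).
P₁ − P₂ = ½·1260·(33.7² − 4.43²) = ½·1260·1120 = 705000 Pa.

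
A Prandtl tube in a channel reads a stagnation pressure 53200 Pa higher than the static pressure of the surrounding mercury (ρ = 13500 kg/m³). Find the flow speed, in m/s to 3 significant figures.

v = 2.81 m/s

At the stagnation point the flow is brought to rest, so Bernoulli gives P_stag − P_static = ½ρv².
v = √(2ΔP/ρ) = √(2·53200/13500) = 2.81 m/s.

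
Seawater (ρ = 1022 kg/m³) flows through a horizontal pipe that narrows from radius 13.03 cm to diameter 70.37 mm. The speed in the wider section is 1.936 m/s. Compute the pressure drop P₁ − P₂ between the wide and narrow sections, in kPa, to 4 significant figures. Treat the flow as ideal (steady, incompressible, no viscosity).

ΔP ≈ 358.3 kPa

By continuity, v₂ = v₁·A₁/A₂ = 1.936·(533.4/38.89) = 26.55 m/s.
With no height change, Bernoulli's equation is P₁ + ½ρv₁² = P₂ + ½ρv₂².
P₁ − P₂ = ½·1022·(26.55² − 1.936²) = ½·1022·701.2 = 358300 Pa.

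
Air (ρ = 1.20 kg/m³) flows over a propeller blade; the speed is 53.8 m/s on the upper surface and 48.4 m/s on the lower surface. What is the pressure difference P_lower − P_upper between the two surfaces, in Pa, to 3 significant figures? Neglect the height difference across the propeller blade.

Bernoulli (same height): P_lower − P_upper = ½ρ(v_upper² − v_lower²).
ΔP = ½·1.20·(53.8² − 48.4²) = 331 Pa.

ΔP = 331 Pa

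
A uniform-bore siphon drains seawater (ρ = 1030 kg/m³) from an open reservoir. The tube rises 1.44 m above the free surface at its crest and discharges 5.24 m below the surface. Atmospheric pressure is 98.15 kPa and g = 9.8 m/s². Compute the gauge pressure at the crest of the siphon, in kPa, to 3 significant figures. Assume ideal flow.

Bernoulli surface→outlet gives ½v² = g·h_out, so v = √(2·9.8·5.24) = 10.1 m/s.
The bore is uniform, so the speed at the crest is the same v. Bernoulli surface→crest: P_atm = P_top + ½ρv² + ρg·h_top.
P_top = 98150 − ½·1030·10.1² − 1030·9.8·1.44 = 30700 Pa. So P_gauge = P_top − P_atm = -67400 Pa.

P_gauge = -67.4 kPa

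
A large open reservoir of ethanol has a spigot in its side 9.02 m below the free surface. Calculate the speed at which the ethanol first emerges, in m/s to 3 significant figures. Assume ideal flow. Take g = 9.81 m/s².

Bernoulli from surface to hole (P equal, v_surface ≈ 0): v = √(2gh) = √(2×9.81×9.02) = 13.3 m/s.

v ≈ 13.3 m/s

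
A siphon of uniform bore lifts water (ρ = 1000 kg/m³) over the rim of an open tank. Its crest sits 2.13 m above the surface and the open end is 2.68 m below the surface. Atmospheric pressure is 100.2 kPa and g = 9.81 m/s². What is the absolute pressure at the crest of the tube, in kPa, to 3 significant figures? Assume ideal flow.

Bernoulli surface→outlet gives ½v² = g·h_out, so v = √(2·9.81·2.68) = 7.25 m/s.
With constant cross-section the crest speed equals v; applying Bernoulli from the surface up to the crest, P_top = P_atm − ½ρv² − ρg·h_top.
P_top = 100200 − ½·1000·7.25² − 1000·9.81·2.13 = 53000 Pa.

P_top ≈ 53.0 kPa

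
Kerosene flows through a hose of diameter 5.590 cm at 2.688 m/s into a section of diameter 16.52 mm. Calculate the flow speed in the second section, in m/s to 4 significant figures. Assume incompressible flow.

Mass conservation (A₁v₁ = A₂v₂) gives v₂ = 2.688 × 24.54/2.143 = 30.78 m/s.

v₂ = 30.78 m/s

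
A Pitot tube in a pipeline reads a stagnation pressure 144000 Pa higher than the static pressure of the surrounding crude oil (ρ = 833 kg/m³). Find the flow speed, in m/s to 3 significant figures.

The dynamic pressure equals the rise in static pressure at the stagnation point: ΔP = ½ρv².
v = √(2ΔP/ρ) = √(2·144000/833) = 18.6 m/s.

18.6 m/s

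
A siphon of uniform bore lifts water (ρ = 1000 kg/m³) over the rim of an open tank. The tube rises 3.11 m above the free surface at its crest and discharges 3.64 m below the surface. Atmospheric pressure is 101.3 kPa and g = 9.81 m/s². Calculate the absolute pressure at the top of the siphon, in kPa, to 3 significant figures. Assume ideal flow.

From the surface to the outlet (both open to atmosphere, surface at rest): v = √(2g·h_out) = √(2·9.81·3.64) = 8.45 m/s.
The bore is uniform, so the speed at the crest is the same v. Bernoulli surface→crest: P_atm = P_top + ½ρv² + ρg·h_top.
P_top = 101300 − ½·1000·8.45² − 1000·9.81·3.11 = 35100 Pa.

35.1 kPa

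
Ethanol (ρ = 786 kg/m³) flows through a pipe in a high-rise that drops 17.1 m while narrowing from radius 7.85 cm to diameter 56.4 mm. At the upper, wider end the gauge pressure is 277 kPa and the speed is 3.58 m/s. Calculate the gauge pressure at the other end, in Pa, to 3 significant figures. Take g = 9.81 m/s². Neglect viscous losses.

P₂ = 111000 Pa

Mass conservation (A₁v₁ = A₂v₂) gives v₂ = 3.58 × 194/25.0 = 27.7 m/s.
Energy conservation along the streamline gives P₂ = P₁ − ½ρ(v₂² − v₁²) − ρg(h₂ − h₁).
P₂ = 277000 + ½·786·(3.58² − 27.7²) − 786·9.81·(−17.1) = 277000 + (-297000) − (-132000) = 111000 Pa.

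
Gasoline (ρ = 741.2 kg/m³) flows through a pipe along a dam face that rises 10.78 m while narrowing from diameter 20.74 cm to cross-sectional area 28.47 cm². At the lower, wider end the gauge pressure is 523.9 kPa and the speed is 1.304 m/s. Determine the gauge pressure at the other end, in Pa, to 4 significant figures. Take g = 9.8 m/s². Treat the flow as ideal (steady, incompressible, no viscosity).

Mass conservation (A₁v₁ = A₂v₂) gives v₂ = 1.304 × 337.8/28.47 = 15.47 m/s.
Applying Bernoulli between the two ends and solving for P₂: P₂ = P₁ + ½ρ(v₁² − v₂²) − ρgΔh.
P₂ = 523900 + ½·741.2·(1.304² − 15.47²) − 741.2·9.8·(+10.78) = 523900 + (-88110) − (78300) = 357500 Pa.

P₂ ≈ 357500 Pa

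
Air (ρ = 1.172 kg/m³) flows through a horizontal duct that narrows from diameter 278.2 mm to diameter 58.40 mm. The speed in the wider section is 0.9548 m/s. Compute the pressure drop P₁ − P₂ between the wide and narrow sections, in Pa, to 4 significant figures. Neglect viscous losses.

ΔP ≈ 274.6 Pa

Mass conservation (A₁v₁ = A₂v₂) gives v₂ = 0.9548 × 607.9/26.79 = 21.67 m/s.
Along the horizontal streamline, P + ½ρv² is constant.
P₁ − P₂ = ½·1.172·(21.67² − 0.9548²) = ½·1.172·468.6 = 274.6 Pa.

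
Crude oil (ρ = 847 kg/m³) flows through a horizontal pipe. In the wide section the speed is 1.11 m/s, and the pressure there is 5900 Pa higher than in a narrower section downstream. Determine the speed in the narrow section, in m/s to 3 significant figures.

3.89 m/s

Horizontal Bernoulli: P₁ + ½ρv₁² = P₂ + ½ρv₂², so v₂² = v₁² + 2(P₁ − P₂)/ρ.
v₂ = √(1.11² + 2·5900/847) = √(1.23 + 13.9) = 3.89 m/s.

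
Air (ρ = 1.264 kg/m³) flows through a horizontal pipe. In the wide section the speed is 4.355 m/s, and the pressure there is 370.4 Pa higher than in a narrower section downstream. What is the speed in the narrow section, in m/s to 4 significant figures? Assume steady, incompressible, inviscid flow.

24.60 m/s

With h₁ = h₂, rearranging Bernoulli gives v₂ = √(v₁² + 2ΔP/ρ).
v₂ = √(4.355² + 2·370.4/1.264) = √(18.97 + 586.1) = 24.60 m/s.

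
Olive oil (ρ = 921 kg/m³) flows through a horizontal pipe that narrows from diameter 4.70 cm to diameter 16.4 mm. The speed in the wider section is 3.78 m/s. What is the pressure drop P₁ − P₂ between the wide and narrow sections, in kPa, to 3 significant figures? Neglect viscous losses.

ΔP = 437 kPa

By continuity, v₂ = v₁·A₁/A₂ = 3.78·(17.3/2.11) = 31.0 m/s.
Along the horizontal streamline, P + ½ρv² is constant.
P₁ − P₂ = ½·921·(31.0² − 3.78²) = ½·921·950 = 437000 Pa.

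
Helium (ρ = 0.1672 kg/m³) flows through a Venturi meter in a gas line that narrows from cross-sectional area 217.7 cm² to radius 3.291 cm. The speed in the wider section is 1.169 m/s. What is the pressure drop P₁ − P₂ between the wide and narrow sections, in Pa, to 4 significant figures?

The volume flow rate is constant, so v₂ = (A₁/A₂)v₁ = (217.7/34.03)·1.169 = 7.479 m/s.
Bernoulli (h₁ = h₂): P₁ − P₂ = ½ρ(v₂² − v₁²).
P₁ − P₂ = ½·0.1672·(7.479² − 1.169²) = ½·0.1672·54.58 = 4.562 Pa.

ΔP = 4.562 Pa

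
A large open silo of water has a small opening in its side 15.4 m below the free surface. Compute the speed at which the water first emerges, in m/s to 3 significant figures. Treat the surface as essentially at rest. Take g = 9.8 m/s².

The surface is effectively still and both ends are open, so ½v² = gh and v = √(2·9.8·15.4) = 17.4 m/s.

17.4 m/s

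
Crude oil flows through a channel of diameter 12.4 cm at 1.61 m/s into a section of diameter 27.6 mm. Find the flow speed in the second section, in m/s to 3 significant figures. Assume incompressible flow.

v₂ = 32.5 m/s

The volume flow rate is constant, so v₂ = (A₁/A₂)v₁ = (121/5.98)·1.61 = 32.5 m/s.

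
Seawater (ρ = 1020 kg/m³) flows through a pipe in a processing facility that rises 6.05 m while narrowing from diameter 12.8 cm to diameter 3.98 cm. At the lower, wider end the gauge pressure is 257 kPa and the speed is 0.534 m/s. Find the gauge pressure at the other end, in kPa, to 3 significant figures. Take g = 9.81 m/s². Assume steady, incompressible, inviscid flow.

P₂ = 181 kPa

By continuity, v₂ = v₁·A₁/A₂ = 0.534·(129/12.4) = 5.52 m/s.
Bernoulli: P₁ + ½ρv₁² + ρg h₁ = P₂ + ½ρv₂² + ρg h₂, so P₂ = P₁ + ½ρ(v₁² − v₂²) − ρg(h₂ − h₁).
P₂ = 257000 + ½·1020·(0.534² − 5.52²) − 1020·9.81·(+6.05) = 257000 + (-15400) − (60500) = 181000 Pa.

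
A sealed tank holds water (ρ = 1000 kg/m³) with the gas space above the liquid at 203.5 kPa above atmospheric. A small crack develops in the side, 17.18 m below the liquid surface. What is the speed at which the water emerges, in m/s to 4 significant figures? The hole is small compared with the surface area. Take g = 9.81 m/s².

v = 27.28 m/s

Take point 1 at the surface (v₁ ≈ 0) and point 2 at the hole (at atmospheric pressure). Bernoulli: P₁ + ρg h = P_atm + ½ρv₂².
With P₁ − P_atm = 203500 Pa, v₂ = √(2gh + 2ΔP/ρ) = √(2·9.81·17.18 + 2·203500/1000) = 27.28 m/s.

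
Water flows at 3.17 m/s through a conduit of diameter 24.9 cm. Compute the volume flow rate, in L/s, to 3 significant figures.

Q = A·v = 0.0487 m² × 3.17 m/s = 0.154 m³/s.
Converting: 0.154 m³/s × 1000 = 154 L/s.

Q ≈ 154 L/s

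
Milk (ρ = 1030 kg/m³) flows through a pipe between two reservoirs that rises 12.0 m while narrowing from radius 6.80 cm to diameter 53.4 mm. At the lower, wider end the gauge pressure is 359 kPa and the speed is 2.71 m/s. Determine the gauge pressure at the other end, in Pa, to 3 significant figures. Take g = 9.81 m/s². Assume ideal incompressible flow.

Continuity gives A₁v₁ = A₂v₂, so v₂ = (145 cm²)/(22.4 cm²) × 2.71 m/s = 17.6 m/s.
Applying Bernoulli between the two ends and solving for P₂: P₂ = P₁ + ½ρ(v₁² − v₂²) − ρgΔh.
P₂ = 359000 + ½·1030·(2.71² − 17.6²) − 1030·9.81·(+12.0) = 359000 + (-155000) − (121000) = 82400 Pa.

P₂ ≈ 82400 Pa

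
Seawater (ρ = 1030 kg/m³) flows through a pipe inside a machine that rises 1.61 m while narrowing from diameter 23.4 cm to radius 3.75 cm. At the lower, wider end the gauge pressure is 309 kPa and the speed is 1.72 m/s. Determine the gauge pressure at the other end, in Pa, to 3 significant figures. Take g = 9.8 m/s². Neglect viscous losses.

150000 Pa

The volume flow rate is constant, so v₂ = (A₁/A₂)v₁ = (430/44.2)·1.72 = 16.7 m/s.
Energy conservation along the streamline gives P₂ = P₁ − ½ρ(v₂² − v₁²) − ρg(h₂ − h₁).
P₂ = 309000 + ½·1030·(1.72² − 16.7²) − 1030·9.8·(+1.61) = 309000 + (-143000) − (16300) = 150000 Pa.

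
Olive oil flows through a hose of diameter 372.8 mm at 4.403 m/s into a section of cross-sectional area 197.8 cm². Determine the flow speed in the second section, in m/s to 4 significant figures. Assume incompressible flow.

24.30 m/s

Mass conservation (A₁v₁ = A₂v₂) gives v₂ = 4.403 × 1092/197.8 = 24.30 m/s.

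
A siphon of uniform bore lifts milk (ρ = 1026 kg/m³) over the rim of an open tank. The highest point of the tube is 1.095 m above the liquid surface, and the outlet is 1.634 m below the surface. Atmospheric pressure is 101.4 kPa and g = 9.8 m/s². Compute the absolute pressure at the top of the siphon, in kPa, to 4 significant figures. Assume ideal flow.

Bernoulli surface→outlet gives ½v² = g·h_out, so v = √(2·9.8·1.634) = 5.659 m/s.
The bore is uniform, so the speed at the crest is the same v. Bernoulli surface→crest: P_atm = P_top + ½ρv² + ρg·h_top.
P_top = 101400 − ½·1026·5.659² − 1026·9.8·1.095 = 73960 Pa.

73.96 kPa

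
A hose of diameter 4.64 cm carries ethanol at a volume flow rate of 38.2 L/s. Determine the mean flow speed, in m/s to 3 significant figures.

Q = 38.2 L/s = 0.0382 m³/s.
v = Q/A = 0.0382 / 0.00169 = 22.6 m/s.

v ≈ 22.6 m/s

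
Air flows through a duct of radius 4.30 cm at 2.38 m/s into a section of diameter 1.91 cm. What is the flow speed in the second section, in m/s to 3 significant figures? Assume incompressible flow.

48.3 m/s

Continuity gives A₁v₁ = A₂v₂, so v₂ = (58.1 cm²)/(2.87 cm²) × 2.38 m/s = 48.3 m/s.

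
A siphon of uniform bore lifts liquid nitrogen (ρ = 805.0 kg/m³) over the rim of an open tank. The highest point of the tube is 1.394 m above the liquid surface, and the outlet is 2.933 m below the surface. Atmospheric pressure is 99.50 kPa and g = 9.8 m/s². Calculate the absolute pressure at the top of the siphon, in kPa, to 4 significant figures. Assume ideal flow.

The outlet speed comes from Torricelli: v = √(2g·2.933) = 7.582 m/s.
The bore is uniform, so the speed at the crest is the same v. Bernoulli surface→crest: P_atm = P_top + ½ρv² + ρg·h_top.
P_top = 99500 − ½·805.0·7.582² − 805.0·9.8·1.394 = 65360 Pa.

P_top ≈ 65.36 kPa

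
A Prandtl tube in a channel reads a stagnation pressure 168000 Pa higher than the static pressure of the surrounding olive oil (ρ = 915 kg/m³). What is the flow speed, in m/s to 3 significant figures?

19.2 m/s

At the stagnation point the flow is brought to rest, so Bernoulli gives P_stag − P_static = ½ρv².
v = √(2ΔP/ρ) = √(2·168000/915) = 19.2 m/s.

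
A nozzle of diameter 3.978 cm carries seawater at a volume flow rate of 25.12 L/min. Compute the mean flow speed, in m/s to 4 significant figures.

Q = 25.12 L/min = 0.0004187 m³/s.
v = Q/A = 0.0004187 / 0.001243 = 0.3369 m/s.

v ≈ 0.3369 m/s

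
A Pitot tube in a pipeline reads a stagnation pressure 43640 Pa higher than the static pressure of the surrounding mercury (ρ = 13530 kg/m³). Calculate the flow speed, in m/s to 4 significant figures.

v ≈ 2.540 m/s

At the stagnation point the flow is brought to rest, so Bernoulli gives P_stag − P_static = ½ρv².
v = √(2ΔP/ρ) = √(2·43640/13530) = 2.540 m/s.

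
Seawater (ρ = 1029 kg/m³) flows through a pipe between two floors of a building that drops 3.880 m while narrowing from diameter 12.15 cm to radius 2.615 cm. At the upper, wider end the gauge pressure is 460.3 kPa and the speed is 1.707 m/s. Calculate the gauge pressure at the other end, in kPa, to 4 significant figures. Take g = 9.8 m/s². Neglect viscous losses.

The volume flow rate is constant, so v₂ = (A₁/A₂)v₁ = (115.9/21.48)·1.707 = 9.213 m/s.
Energy conservation along the streamline gives P₂ = P₁ − ½ρ(v₂² − v₁²) − ρg(h₂ − h₁).
P₂ = 460300 + ½·1029·(1.707² − 9.213²) − 1029·9.8·(−3.880) = 460300 + (-42170) − (-39130) = 457300 Pa.

P₂ ≈ 457.3 kPa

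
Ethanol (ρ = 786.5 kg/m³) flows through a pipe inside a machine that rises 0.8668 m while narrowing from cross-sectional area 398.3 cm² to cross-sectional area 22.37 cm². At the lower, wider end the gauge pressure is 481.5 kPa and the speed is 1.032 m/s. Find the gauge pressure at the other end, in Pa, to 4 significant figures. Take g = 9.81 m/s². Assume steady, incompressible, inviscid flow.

P₂ = 342500 Pa

The volume flow rate is constant, so v₂ = (A₁/A₂)v₁ = (398.3/22.37)·1.032 = 18.37 m/s.
Applying Bernoulli between the two ends and solving for P₂: P₂ = P₁ + ½ρ(v₁² − v₂²) − ρgΔh.
P₂ = 481500 + ½·786.5·(1.032² − 18.37²) − 786.5·9.81·(+0.8668) = 481500 + (-132400) − (6688) = 342500 Pa.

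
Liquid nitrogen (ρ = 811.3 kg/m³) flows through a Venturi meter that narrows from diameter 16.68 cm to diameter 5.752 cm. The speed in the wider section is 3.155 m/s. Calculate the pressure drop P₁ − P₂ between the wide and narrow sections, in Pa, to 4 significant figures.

The volume flow rate is constant, so v₂ = (A₁/A₂)v₁ = (218.5/25.99)·3.155 = 26.53 m/s.
The pipe is horizontal, so Bernoulli reduces to P₁ + ½ρv₁² = P₂ + ½ρv₂².
P₁ − P₂ = ½·811.3·(26.53² − 3.155²) = ½·811.3·693.9 = 281500 Pa.

ΔP ≈ 281500 Pa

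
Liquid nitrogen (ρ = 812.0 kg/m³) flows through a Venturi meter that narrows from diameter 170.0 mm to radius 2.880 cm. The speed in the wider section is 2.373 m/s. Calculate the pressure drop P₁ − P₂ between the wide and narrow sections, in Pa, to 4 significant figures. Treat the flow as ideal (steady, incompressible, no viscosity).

By continuity, v₂ = v₁·A₁/A₂ = 2.373·(227.0/26.06) = 20.67 m/s.
With no height change, Bernoulli's equation is P₁ + ½ρv₁² = P₂ + ½ρv₂².
P₁ − P₂ = ½·812.0·(20.67² − 2.373²) = ½·812.0·421.6 = 171200 Pa.

ΔP ≈ 171200 Pa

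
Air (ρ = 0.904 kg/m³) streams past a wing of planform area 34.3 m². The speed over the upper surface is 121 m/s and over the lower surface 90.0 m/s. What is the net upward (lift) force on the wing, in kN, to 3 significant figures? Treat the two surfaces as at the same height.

From P + ½ρv² = const at equal height, P_low − P_up = ½ρ(v_up² − v_low²).
ΔP = ½·0.904·(121² − 90.0²) = 2960 Pa.
Lift = ΔP · A = 2960 × 34.3 = 101000 N.

F = 101 kN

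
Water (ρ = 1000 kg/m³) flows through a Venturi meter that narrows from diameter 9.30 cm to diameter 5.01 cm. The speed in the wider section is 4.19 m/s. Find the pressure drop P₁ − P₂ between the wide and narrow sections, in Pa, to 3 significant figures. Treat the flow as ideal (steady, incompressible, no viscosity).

95400 Pa

By continuity, v₂ = v₁·A₁/A₂ = 4.19·(67.9/19.7) = 14.4 m/s.
Bernoulli (h₁ = h₂): P₁ − P₂ = ½ρ(v₂² − v₁²).
P₁ − P₂ = ½·1000·(14.4² − 4.19²) = ½·1000·191 = 95400 Pa.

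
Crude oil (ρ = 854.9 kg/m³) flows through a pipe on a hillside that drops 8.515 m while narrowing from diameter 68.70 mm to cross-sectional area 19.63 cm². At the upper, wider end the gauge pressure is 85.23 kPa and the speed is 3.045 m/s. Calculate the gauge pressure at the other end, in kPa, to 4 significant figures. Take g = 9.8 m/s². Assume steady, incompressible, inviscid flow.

P₂ ≈ 146.4 kPa

The volume flow rate is constant, so v₂ = (A₁/A₂)v₁ = (37.07/19.63)·3.045 = 5.750 m/s.
Bernoulli: P₁ + ½ρv₁² + ρg h₁ = P₂ + ½ρv₂² + ρg h₂, so P₂ = P₁ + ½ρ(v₁² − v₂²) − ρg(h₂ − h₁).
P₂ = 85230 + ½·854.9·(3.045² − 5.750²) − 854.9·9.8·(−8.515) = 85230 + (-10170) − (-71340) = 146400 Pa.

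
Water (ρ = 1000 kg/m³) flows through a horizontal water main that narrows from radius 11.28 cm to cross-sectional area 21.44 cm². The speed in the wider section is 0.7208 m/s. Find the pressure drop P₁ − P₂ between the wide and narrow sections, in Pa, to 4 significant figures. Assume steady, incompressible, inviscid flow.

The volume flow rate is constant, so v₂ = (A₁/A₂)v₁ = (399.7/21.44)·0.7208 = 13.44 m/s.
Along the horizontal streamline, P + ½ρv² is constant.
P₁ − P₂ = ½·1000·(13.44² − 0.7208²) = ½·1000·180.1 = 90040 Pa.

90040 Pa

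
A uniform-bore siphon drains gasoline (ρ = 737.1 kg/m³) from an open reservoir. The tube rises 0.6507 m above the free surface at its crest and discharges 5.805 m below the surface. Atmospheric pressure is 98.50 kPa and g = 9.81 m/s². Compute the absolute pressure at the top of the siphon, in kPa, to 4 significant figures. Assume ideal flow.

P_top ≈ 51.82 kPa

The outlet speed comes from Torricelli: v = √(2g·5.805) = 10.67 m/s.
The bore is uniform, so the speed at the crest is the same v. Bernoulli surface→crest: P_atm = P_top + ½ρv² + ρg·h_top.
P_top = 98500 − ½·737.1·10.67² − 737.1·9.81·0.6507 = 51820 Pa.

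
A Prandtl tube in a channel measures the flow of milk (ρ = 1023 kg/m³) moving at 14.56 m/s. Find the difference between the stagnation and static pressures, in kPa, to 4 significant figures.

ΔP = 108.4 kPa

The dynamic pressure equals the rise in static pressure at the stagnation point: ΔP = ½ρv².
ΔP = ½·1023·14.56² = 108400 Pa.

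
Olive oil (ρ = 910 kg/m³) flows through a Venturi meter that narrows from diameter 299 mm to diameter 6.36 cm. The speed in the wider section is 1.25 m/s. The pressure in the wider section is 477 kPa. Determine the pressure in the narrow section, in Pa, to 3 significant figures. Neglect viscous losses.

The volume flow rate is constant, so v₂ = (A₁/A₂)v₁ = (702/31.8)·1.25 = 27.6 m/s.
The pipe is horizontal, so Bernoulli reduces to P₁ + ½ρv₁² = P₂ + ½ρv₂².
P₂ = P₁ − ½ρ(v₂² − v₁²) = 477000 − ½·910·(27.6² − 1.25²) = 477000 − 347000 = 130000 Pa.

130000 Pa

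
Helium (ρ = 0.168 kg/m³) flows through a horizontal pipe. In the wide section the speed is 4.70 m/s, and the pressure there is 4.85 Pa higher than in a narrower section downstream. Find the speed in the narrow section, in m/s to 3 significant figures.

v₂ ≈ 8.93 m/s

Along the level pipe P + ½ρv² is conserved, hence v₂² = v₁² + 2(P₁ − P₂)/ρ.
v₂ = √(4.70² + 2·4.85/0.168) = √(22.1 + 57.7) = 8.93 m/s.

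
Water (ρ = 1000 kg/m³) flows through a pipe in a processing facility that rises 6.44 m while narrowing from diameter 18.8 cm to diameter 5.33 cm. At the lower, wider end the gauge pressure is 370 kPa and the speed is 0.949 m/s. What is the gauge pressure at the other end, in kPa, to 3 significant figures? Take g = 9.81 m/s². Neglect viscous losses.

Continuity gives A₁v₁ = A₂v₂, so v₂ = (278 cm²)/(22.3 cm²) × 0.949 m/s = 11.8 m/s.
Bernoulli: P₁ + ½ρv₁² + ρg h₁ = P₂ + ½ρv₂² + ρg h₂, so P₂ = P₁ + ½ρ(v₁² − v₂²) − ρg(h₂ − h₁).
P₂ = 370000 + ½·1000·(0.949² − 11.8²) − 1000·9.81·(+6.44) = 370000 + (-69200) − (63200) = 238000 Pa.

P₂ ≈ 238 kPa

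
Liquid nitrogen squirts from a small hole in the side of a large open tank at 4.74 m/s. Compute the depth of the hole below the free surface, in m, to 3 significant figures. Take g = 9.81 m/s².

h ≈ 1.15 m

Torricelli: v = √(2gh), so h = v²/(2g).
h = 4.74²/(2·9.81) = 22.5/19.62 = 1.15 m.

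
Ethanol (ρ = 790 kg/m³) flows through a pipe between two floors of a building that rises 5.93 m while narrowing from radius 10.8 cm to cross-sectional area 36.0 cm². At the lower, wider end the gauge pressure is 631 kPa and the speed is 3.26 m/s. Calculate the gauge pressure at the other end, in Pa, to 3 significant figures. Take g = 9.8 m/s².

The volume flow rate is constant, so v₂ = (A₁/A₂)v₁ = (366/36.0)·3.26 = 33.2 m/s.
Bernoulli: P₁ + ½ρv₁² + ρg h₁ = P₂ + ½ρv₂² + ρg h₂, so P₂ = P₁ + ½ρ(v₁² − v₂²) − ρg(h₂ − h₁).
P₂ = 631000 + ½·790·(3.26² − 33.2²) − 790·9.8·(+5.93) = 631000 + (-431000) − (45900) = 154000 Pa.

P₂ = 154000 Pa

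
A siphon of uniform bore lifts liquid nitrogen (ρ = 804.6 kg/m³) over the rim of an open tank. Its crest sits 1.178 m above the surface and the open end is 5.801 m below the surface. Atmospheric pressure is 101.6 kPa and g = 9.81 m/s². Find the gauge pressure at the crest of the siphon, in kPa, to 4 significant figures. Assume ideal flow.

P_gauge ≈ -55.09 kPa

Bernoulli surface→outlet gives ½v² = g·h_out, so v = √(2·9.81·5.801) = 10.67 m/s.
Continuity keeps v the same throughout the tube; from surface to crest, P_atm + 0 = P_top + ½ρv² + ρg·h_top.
P_top = 101600 − ½·804.6·10.67² − 804.6·9.81·1.178 = 46510 Pa. So P_gauge = P_top − P_atm = -55090 Pa.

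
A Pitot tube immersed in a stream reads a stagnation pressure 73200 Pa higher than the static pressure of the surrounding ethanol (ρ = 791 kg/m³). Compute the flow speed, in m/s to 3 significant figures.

At the stagnation point the flow is brought to rest, so Bernoulli gives P_stag − P_static = ½ρv².
v = √(2ΔP/ρ) = √(2·73200/791) = 13.6 m/s.

13.6 m/s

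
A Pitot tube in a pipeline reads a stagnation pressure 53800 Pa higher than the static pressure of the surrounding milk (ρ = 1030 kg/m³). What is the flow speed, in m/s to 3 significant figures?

10.2 m/s

Bernoulli between the free stream and the stagnation point: ½ρv² = P_stag − P_static.
v = √(2ΔP/ρ) = √(2·53800/1030) = 10.2 m/s.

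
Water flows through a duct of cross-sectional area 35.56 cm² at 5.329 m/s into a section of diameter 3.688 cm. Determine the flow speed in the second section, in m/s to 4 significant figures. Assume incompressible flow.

17.74 m/s

Mass conservation (A₁v₁ = A₂v₂) gives v₂ = 5.329 × 35.56/10.68 = 17.74 m/s.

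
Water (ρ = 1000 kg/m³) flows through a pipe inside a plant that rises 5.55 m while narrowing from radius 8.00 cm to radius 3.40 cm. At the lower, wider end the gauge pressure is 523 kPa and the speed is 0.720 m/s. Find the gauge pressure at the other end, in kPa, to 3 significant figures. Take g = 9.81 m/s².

P₂ ≈ 461 kPa

Mass conservation (A₁v₁ = A₂v₂) gives v₂ = 0.720 × 201/36.3 = 3.99 m/s.
Bernoulli: P₁ + ½ρv₁² + ρg h₁ = P₂ + ½ρv₂² + ρg h₂, so P₂ = P₁ + ½ρ(v₁² − v₂²) − ρg(h₂ − h₁).
P₂ = 523000 + ½·1000·(0.720² − 3.99²) − 1000·9.81·(+5.55) = 523000 + (-7690) − (54400) = 461000 Pa.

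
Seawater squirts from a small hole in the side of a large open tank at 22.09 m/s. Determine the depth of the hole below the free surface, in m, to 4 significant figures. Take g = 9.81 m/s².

Inverting v = √(2gh) gives h = v² / 2g.
h = 22.09²/(2·9.81) = 488.0/19.62 = 24.87 m.

24.87 m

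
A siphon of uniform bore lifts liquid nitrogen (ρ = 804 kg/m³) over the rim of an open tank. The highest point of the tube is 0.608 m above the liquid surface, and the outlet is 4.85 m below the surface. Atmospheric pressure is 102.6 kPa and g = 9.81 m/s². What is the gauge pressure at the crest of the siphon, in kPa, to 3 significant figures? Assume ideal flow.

-43.0 kPa

The outlet speed comes from Torricelli: v = √(2g·4.85) = 9.75 m/s.
With constant cross-section the crest speed equals v; applying Bernoulli from the surface up to the crest, P_top = P_atm − ½ρv² − ρg·h_top.
P_top = 102600 − ½·804·9.75² − 804·9.81·0.608 = 59600 Pa. So P_gauge = P_top − P_atm = -43000 Pa.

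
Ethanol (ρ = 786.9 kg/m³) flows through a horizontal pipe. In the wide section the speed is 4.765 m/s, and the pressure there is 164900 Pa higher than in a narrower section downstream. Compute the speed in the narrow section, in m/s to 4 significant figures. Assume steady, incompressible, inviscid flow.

With h₁ = h₂, rearranging Bernoulli gives v₂ = √(v₁² + 2ΔP/ρ).
v₂ = √(4.765² + 2·164900/786.9) = √(22.71 + 419.1) = 21.02 m/s.

v₂ = 21.02 m/s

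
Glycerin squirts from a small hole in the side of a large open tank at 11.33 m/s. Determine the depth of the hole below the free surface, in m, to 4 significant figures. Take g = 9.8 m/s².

h ≈ 6.549 m

For a small hole in a large open tank, ½v² = gh, giving h = v²/(2g).
h = 11.33²/(2·9.8) = 128.4/19.60 = 6.549 m.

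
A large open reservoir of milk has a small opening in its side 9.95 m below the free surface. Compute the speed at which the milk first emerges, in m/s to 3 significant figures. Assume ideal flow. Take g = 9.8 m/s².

v ≈ 14.0 m/s

With the surface at rest and both surface and jet at atmospheric pressure, Bernoulli gives ρg h = ½ρv², so v = √(2gh) = √(2·9.8·9.95) = 14.0 m/s.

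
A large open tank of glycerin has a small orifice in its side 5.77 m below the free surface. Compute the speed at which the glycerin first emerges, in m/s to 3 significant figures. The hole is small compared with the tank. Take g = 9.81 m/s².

Torricelli's result v = √(2gh) gives v = √(2·9.81·5.77) = 10.6 m/s.

v ≈ 10.6 m/s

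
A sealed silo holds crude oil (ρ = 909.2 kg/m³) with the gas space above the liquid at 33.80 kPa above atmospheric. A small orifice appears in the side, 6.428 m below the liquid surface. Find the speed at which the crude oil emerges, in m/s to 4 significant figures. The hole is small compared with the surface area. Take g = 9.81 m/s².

v = 14.16 m/s

Take point 1 at the surface (v₁ ≈ 0) and point 2 at the hole (at atmospheric pressure). Bernoulli: P₁ + ρg h = P_atm + ½ρv₂².
With P₁ − P_atm = 33800 Pa, v₂ = √(2gh + 2ΔP/ρ) = √(2·9.81·6.428 + 2·33800/909.2) = 14.16 m/s.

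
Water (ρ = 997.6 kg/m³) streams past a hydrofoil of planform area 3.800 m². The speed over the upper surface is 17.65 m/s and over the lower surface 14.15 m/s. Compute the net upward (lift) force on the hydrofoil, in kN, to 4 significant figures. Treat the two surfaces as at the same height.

211.0 kN

With equal heights on the two surfaces, Bernoulli gives P_lower − P_upper = ½ρ(v_upper² − v_lower²).
ΔP = ½·997.6·(17.65² − 14.15²) = 55520 Pa.
Lift = ΔP · A = 55520 × 3.800 = 211000 N.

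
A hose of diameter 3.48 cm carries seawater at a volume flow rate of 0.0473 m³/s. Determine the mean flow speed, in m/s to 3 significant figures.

49.7 m/s

Q = 0.0473 m³/s = 0.0473 m³/s.
v = Q/A = 0.0473 / 0.000951 = 49.7 m/s.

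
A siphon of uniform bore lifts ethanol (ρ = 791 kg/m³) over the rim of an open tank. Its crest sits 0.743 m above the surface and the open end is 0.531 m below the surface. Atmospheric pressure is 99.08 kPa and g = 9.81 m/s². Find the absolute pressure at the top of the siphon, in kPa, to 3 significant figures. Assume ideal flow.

The outlet speed comes from Torricelli: v = √(2g·0.531) = 3.23 m/s.
The bore is uniform, so the speed at the crest is the same v. Bernoulli surface→crest: P_atm = P_top + ½ρv² + ρg·h_top.
P_top = 99080 − ½·791·3.23² − 791·9.81·0.743 = 89200 Pa.

P_top = 89.2 kPa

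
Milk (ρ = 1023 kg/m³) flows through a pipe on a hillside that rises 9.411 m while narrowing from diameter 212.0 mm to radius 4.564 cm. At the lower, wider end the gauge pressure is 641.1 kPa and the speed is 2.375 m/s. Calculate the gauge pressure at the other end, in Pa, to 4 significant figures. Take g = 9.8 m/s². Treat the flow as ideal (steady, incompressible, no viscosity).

465700 Pa

Mass conservation (A₁v₁ = A₂v₂) gives v₂ = 2.375 × 353.0/65.44 = 12.81 m/s.
Applying Bernoulli between the two ends and solving for P₂: P₂ = P₁ + ½ρ(v₁² − v₂²) − ρgΔh.
P₂ = 641100 + ½·1023·(2.375² − 12.81²) − 1023·9.8·(+9.411) = 641100 + (-81060) − (94350) = 465700 Pa.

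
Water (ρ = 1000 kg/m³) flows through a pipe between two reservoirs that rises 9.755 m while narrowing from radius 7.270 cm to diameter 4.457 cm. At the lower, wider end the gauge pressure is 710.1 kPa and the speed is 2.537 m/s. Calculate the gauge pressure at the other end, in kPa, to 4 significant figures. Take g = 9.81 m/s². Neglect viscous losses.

By continuity, v₂ = v₁·A₁/A₂ = 2.537·(166.0/15.60) = 27.00 m/s.
Applying Bernoulli between the two ends and solving for P₂: P₂ = P₁ + ½ρ(v₁² − v₂²) − ρgΔh.
P₂ = 710100 + ½·1000·(2.537² − 27.00²) − 1000·9.81·(+9.755) = 710100 + (-361300) − (95700) = 253100 Pa.

P₂ ≈ 253.1 kPa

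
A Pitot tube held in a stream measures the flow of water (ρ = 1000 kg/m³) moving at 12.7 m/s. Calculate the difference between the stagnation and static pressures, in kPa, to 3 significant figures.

ΔP ≈ 80.6 kPa

Bernoulli between the free stream and the stagnation point: ½ρv² = P_stag − P_static.
ΔP = ½·1000·12.7² = 80600 Pa.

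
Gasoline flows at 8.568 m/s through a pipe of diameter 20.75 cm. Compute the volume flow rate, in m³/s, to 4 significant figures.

Q ≈ 0.2897 m³/s

Q = A·v = 0.03382 m² × 8.568 m/s = 0.2897 m³/s.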